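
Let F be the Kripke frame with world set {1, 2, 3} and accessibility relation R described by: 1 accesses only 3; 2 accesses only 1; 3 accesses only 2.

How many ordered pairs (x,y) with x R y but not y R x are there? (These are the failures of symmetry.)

Enumerating: (1,3), (2,1), (3,2).

3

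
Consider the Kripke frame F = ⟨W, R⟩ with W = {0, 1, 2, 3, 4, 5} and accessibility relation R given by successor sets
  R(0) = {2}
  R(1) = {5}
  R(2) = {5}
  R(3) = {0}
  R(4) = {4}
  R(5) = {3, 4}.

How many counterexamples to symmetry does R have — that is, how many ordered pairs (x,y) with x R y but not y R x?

6

Enumerating: (0,2), (1,5), (2,5), (3,0), (5,3), (5,4).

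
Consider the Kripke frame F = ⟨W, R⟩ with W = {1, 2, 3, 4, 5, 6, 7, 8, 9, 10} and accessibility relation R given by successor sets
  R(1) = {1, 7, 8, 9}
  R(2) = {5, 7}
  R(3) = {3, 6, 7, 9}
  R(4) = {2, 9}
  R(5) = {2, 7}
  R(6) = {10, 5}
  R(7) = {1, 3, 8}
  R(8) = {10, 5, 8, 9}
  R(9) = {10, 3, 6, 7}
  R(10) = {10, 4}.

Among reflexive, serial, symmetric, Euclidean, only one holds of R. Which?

Reflexive: no — 2 is not related to itself.
Serial: yes — every world has a successor (e.g. 1 R 1).
Symmetric: no — 1 R 8 but not 8 R 1.
Euclidean: no — 1 R 7 and 1 R 9, but not 7 R 9.
Only serial holds.

serial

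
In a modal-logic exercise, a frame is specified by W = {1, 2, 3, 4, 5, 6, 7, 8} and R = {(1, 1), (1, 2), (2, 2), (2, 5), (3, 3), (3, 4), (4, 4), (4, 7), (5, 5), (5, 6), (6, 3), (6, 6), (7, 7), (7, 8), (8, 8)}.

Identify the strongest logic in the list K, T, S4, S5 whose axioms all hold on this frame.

Reflexive (axiom T): yes — every world is R-related to itself.
Transitive (axiom 4): no — 1 R 2 and 2 R 5, but not 1 R 5.
Euclidean (axiom 5): no — 1 R 2 and 1 R 1, but not 2 R 1.
So F validates K, T; S4 would additionally require R to be transitive. The strongest is T.

T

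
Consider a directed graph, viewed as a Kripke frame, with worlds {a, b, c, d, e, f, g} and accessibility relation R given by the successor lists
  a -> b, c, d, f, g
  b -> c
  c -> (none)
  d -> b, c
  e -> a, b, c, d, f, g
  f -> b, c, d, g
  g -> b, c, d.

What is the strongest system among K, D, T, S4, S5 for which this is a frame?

Serial (axiom D): no — c has no R-successor.
Reflexive (axiom T): no — a is not related to itself.
Transitive (axiom 4): yes — every two-step R-path is closed by a direct edge.
Euclidean (axiom 5): no — a R b and a R d, but not b R d.
So F validates K; D would additionally require R to be serial. The strongest is K.

K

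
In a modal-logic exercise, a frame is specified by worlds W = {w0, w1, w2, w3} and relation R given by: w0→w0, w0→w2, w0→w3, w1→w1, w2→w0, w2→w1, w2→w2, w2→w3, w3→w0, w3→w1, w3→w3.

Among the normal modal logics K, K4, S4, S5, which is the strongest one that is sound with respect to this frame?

K

Transitive (axiom 4): no — w0 R w2 and w2 R w1, but not w0 R w1.
Reflexive (axiom T): yes — every world is R-related to itself.
Euclidean (axiom 5): no — w0 R w3 and w0 R w2, but not w3 R w2.
So F validates K; K4 would additionally require R to be transitive. The strongest is K.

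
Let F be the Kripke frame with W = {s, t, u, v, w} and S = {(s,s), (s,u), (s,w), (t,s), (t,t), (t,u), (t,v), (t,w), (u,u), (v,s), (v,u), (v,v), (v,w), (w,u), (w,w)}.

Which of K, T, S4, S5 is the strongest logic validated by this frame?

S4

Reflexive (axiom T): yes — every world is S-related to itself.
Transitive (axiom 4): yes — every two-step S-path is closed by a direct edge.
Euclidean (axiom 5): no — s S u and s S w, but not u S w.
So F validates K, T, S4; S5 would additionally require S to be Euclidean. The strongest is S4.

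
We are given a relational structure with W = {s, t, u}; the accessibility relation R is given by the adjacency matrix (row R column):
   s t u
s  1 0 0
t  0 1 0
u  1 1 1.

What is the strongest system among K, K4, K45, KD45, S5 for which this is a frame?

Transitive (axiom 4): yes — every two-step R-path is closed by a direct edge.
Euclidean (axiom 5): no — u R s and u R t, but not s R t.
Serial (axiom D): yes — every world has a successor (e.g. s R s).
Reflexive (axiom T): yes — every world is R-related to itself.
So F validates K, K4; K45 would additionally require R to be Euclidean. The strongest is K4.

K4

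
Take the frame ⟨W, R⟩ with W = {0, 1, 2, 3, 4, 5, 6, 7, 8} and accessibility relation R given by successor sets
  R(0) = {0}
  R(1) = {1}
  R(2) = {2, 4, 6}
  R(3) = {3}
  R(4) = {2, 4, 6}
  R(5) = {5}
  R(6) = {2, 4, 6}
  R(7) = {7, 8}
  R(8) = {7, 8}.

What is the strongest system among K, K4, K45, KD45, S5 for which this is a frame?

S5

Transitive (axiom 4): yes — every two-step R-path is closed by a direct edge.
Euclidean (axiom 5): yes — any two successors of a common world are R-related.
Serial (axiom D): yes — every world has a successor (e.g. 0 R 0).
Reflexive (axiom T): yes — every world is R-related to itself.
So F validates K, K4, K45, KD45, S5. The strongest is S5.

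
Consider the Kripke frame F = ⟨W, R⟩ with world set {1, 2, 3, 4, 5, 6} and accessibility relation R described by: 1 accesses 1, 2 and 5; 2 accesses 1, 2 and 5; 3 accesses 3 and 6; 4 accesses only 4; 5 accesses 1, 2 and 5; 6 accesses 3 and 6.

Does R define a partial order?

Reflexive: yes — every world is R-related to itself.
Transitive: yes — every two-step R-path is closed by a direct edge.
Antisymmetric: no — 1 R 2 and 2 R 1 with 1 ≠ 2.
So R is not a partial order.

No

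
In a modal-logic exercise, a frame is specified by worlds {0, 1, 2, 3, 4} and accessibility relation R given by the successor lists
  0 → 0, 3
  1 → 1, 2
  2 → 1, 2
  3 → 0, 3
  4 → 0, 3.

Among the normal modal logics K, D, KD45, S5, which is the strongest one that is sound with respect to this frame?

KD45

Serial (axiom D): yes — every world has a successor (e.g. 0 R 0).
Euclidean (axiom 5): yes — any two successors of a common world are R-related.
Transitive (axiom 4): yes — every two-step R-path is closed by a direct edge.
Reflexive (axiom T): no — 4 is not related to itself.
So F validates K, D, KD45; S5 would additionally require R to be reflexive. The strongest is KD45.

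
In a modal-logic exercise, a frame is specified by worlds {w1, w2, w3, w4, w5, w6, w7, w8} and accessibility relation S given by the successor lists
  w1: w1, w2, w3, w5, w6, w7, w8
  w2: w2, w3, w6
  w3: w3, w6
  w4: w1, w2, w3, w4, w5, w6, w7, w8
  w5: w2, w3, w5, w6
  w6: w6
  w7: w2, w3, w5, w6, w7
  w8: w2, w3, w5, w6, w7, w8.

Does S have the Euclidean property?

No

Euclidean: no — w1 S w2 and w1 S w5, but not w2 S w5.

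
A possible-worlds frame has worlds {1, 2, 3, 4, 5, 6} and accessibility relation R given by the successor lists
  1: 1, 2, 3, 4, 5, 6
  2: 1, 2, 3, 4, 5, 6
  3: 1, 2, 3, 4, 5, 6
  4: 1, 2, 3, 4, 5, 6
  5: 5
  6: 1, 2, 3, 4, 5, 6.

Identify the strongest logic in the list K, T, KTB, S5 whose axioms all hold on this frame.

Reflexive (axiom T): yes — every world is R-related to itself.
Symmetric (axiom B): no — 1 R 5 but not 5 R 1.
Euclidean (axiom 5): no — 1 R 5 and 1 R 2, but not 5 R 2.
So F validates K, T; KTB would additionally require R to be symmetric. The strongest is T.

T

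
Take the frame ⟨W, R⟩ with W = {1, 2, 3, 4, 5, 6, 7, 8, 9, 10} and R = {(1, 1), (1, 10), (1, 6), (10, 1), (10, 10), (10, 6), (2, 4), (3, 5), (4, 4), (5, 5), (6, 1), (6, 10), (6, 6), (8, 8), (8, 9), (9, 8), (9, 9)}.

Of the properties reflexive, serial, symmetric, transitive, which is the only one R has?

Reflexive: no — 2 is not related to itself.
Serial: no — 7 has no R-successor.
Symmetric: no — 2 R 4 but not 4 R 2.
Transitive: yes — every two-step R-path is closed by a direct edge.
Only transitive holds.

transitive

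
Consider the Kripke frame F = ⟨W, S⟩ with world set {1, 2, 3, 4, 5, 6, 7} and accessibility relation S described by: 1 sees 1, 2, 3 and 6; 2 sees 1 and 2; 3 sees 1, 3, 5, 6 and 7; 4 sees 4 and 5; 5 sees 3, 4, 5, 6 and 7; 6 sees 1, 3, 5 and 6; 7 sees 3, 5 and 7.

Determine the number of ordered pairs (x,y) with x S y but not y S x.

S is symmetric; there are no such tuples.

0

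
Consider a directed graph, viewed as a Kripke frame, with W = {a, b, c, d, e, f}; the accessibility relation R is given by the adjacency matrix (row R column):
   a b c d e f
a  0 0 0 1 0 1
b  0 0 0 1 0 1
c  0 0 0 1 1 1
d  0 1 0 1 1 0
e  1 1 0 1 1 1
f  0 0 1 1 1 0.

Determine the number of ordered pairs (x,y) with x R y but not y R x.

Enumerating: (a,d), (a,f), (b,f), (c,d), (c,e), (e,a), (e,b), (f,d).

8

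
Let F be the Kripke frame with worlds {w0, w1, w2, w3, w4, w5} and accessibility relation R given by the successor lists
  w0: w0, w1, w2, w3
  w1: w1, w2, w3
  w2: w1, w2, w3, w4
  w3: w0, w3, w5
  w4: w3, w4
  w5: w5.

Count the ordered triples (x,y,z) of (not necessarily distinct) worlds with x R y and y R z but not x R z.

Enumerating: (w0,w2,w4), (w0,w3,w5), (w1,w2,w4), (w1,w3,w0), (w1,w3,w5), (w2,w3,w0), (w2,w3,w5), (w3,w0,w1), (w3,w0,w2), (w4,w3,w0), (w4,w3,w5).

11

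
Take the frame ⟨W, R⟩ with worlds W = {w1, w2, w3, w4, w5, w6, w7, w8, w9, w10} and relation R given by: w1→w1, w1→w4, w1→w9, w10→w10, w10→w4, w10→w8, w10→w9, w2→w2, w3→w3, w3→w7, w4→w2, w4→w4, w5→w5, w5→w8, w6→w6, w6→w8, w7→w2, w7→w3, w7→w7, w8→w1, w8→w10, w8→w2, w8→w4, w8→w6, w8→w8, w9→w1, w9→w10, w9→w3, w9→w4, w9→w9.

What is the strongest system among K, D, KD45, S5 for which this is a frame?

D

Serial (axiom D): yes — every world has a successor (e.g. w1 R w1).
Euclidean (axiom 5): no — w1 R w4 and w1 R w9, but not w4 R w9.
Transitive (axiom 4): no — w1 R w4 and w4 R w2, but not w1 R w2.
Reflexive (axiom T): yes — every world is R-related to itself.
So F validates K, D; KD45 would additionally require R to be Euclidean and transitive. The strongest is D.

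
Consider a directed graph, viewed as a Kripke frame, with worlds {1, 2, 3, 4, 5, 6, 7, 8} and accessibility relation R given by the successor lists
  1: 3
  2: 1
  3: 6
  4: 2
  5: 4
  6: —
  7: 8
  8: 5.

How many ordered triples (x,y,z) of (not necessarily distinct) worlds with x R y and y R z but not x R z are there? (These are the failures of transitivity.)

6

Enumerating: (1,3,6), (2,1,3), (4,2,1), (5,4,2), (7,8,5), (8,5,4).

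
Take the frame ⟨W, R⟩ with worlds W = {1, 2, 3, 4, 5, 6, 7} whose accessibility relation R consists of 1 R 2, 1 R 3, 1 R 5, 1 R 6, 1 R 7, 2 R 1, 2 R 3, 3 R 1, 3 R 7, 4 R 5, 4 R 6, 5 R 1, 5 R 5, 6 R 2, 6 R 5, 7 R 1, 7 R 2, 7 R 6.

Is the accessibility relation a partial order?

No

Reflexive: no — 1 is not related to itself.
Transitive: no — 2 R 1 and 1 R 5, but not 2 R 5.
Antisymmetric: no — 1 R 2 and 2 R 1 with 1 ≠ 2.
So R is not a partial order.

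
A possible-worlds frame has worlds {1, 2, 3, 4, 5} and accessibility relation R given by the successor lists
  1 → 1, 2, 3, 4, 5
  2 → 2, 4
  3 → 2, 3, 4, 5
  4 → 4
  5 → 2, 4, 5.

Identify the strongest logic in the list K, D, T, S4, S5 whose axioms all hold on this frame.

Serial (axiom D): yes — every world has a successor (e.g. 1 R 1).
Reflexive (axiom T): yes — every world is R-related to itself.
Transitive (axiom 4): yes — every two-step R-path is closed by a direct edge.
Euclidean (axiom 5): no — 1 R 2 and 1 R 3, but not 2 R 3.
So F validates K, D, T, S4; S5 would additionally require R to be Euclidean. The strongest is S4.

S4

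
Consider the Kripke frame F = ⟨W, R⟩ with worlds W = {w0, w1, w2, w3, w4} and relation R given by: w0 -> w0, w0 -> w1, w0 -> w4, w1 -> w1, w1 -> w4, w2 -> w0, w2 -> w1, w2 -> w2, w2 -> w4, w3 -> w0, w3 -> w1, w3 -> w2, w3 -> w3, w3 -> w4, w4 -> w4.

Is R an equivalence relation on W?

No

Reflexive: yes — every world is R-related to itself.
Symmetric: no — w0 R w1 but not w1 R w0.
Transitive: yes — every two-step R-path is closed by a direct edge.
So R is not an equivalence relation.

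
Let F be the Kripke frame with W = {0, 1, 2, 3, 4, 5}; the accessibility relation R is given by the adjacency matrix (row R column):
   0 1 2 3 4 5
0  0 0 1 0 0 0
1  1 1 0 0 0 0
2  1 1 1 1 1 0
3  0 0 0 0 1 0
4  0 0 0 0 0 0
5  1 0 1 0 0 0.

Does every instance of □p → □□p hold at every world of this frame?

No

By correspondence theory, 4 is valid on a frame iff R is transitive.
Transitive: no — 0 R 2 and 2 R 1, but not 0 R 1.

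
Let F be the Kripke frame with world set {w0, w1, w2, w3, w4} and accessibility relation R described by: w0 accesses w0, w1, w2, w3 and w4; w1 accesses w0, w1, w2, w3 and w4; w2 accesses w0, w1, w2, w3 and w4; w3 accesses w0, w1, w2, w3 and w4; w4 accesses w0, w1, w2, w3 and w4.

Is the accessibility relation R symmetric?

Yes

Symmetric: yes — every pair in R has its reverse in R.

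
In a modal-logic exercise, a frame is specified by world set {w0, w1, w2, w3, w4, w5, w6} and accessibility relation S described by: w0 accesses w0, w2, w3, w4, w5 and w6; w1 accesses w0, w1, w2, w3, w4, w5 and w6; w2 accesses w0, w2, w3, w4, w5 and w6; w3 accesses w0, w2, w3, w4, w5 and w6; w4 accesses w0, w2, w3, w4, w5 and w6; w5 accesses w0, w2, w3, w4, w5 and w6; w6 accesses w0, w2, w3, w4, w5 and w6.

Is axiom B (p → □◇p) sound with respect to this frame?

Axiom B corresponds to the accessibility relation being symmetric.
Symmetric: no — w1 S w0 but not w0 S w1.

No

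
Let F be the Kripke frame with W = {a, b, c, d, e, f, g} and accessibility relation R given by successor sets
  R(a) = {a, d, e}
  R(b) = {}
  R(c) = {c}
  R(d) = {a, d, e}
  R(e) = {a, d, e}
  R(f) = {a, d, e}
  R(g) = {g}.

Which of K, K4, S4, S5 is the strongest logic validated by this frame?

K4

Transitive (axiom 4): yes — every two-step R-path is closed by a direct edge.
Reflexive (axiom T): no — b is not related to itself.
Euclidean (axiom 5): yes — any two successors of a common world are R-related.
So F validates K, K4; S4 would additionally require R to be reflexive. The strongest is K4.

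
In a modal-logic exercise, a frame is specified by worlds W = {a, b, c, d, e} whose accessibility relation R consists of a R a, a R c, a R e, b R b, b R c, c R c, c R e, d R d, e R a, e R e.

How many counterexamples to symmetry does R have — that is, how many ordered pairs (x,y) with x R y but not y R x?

3

Enumerating: (a,c), (b,c), (c,e).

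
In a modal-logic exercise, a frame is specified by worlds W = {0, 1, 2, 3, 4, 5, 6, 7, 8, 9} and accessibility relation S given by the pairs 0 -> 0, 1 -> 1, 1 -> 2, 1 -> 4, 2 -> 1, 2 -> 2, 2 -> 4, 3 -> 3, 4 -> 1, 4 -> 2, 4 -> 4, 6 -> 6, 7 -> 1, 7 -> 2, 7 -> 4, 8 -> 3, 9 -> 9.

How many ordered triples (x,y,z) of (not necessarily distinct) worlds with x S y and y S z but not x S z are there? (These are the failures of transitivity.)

S is transitive; there are no such tuples.

0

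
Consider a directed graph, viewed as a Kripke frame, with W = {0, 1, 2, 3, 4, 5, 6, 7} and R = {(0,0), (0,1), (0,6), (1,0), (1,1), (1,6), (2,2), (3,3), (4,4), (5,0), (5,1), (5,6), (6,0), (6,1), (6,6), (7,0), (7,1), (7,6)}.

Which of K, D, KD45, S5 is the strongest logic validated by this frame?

Serial (axiom D): yes — every world has a successor (e.g. 0 R 0).
Euclidean (axiom 5): yes — any two successors of a common world are R-related.
Transitive (axiom 4): yes — every two-step R-path is closed by a direct edge.
Reflexive (axiom T): no — 5 is not related to itself.
So F validates K, D, KD45; S5 would additionally require R to be reflexive. The strongest is KD45.

KD45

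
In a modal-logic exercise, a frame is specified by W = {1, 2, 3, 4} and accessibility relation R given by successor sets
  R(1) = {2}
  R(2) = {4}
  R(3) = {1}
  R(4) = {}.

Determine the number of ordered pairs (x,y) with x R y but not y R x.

Enumerating: (1,2), (2,4), (3,1).

3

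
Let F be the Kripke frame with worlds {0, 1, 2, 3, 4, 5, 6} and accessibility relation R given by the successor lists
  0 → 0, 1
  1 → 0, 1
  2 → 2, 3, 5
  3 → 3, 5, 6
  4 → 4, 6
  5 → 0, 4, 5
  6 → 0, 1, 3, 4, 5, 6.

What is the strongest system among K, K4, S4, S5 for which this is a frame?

Transitive (axiom 4): no — 2 R 3 and 3 R 6, but not 2 R 6.
Reflexive (axiom T): yes — every world is R-related to itself.
Euclidean (axiom 5): no — 2 R 5 and 2 R 3, but not 5 R 3.
So F validates K; K4 would additionally require R to be transitive. The strongest is K.

K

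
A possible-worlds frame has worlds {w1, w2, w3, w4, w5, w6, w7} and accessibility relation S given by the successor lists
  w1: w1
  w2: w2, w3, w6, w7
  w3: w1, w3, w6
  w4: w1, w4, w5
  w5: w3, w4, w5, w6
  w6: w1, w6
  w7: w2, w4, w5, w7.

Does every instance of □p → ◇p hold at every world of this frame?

By correspondence theory, D is valid on a frame iff S is serial.
Serial: yes — every world has a successor (e.g. w1 S w1).

Yes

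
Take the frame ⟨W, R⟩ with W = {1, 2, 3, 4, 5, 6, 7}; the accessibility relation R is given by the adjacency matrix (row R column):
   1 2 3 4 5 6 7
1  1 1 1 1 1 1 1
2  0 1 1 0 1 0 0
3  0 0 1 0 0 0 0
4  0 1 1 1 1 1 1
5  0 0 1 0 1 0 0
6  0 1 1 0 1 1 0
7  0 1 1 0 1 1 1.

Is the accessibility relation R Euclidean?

Euclidean: no — 1 R 2 and 1 R 4, but not 2 R 4.

No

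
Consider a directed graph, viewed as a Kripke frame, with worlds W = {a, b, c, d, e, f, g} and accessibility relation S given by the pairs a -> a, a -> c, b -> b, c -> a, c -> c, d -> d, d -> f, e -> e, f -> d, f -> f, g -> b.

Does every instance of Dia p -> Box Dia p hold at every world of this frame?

Yes

By correspondence theory, 5 is valid on a frame iff S is Euclidean.
Euclidean: yes — any two successors of a common world are S-related.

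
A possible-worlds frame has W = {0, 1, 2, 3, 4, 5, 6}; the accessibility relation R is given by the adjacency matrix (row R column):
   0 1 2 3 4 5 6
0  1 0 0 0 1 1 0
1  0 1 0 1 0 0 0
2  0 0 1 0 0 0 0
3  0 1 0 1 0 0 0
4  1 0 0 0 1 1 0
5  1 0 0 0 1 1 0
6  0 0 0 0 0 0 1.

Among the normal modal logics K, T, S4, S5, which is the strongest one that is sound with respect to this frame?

Reflexive (axiom T): yes — every world is R-related to itself.
Transitive (axiom 4): yes — every two-step R-path is closed by a direct edge.
Euclidean (axiom 5): yes — any two successors of a common world are R-related.
So F validates K, T, S4, S5. The strongest is S5.

S5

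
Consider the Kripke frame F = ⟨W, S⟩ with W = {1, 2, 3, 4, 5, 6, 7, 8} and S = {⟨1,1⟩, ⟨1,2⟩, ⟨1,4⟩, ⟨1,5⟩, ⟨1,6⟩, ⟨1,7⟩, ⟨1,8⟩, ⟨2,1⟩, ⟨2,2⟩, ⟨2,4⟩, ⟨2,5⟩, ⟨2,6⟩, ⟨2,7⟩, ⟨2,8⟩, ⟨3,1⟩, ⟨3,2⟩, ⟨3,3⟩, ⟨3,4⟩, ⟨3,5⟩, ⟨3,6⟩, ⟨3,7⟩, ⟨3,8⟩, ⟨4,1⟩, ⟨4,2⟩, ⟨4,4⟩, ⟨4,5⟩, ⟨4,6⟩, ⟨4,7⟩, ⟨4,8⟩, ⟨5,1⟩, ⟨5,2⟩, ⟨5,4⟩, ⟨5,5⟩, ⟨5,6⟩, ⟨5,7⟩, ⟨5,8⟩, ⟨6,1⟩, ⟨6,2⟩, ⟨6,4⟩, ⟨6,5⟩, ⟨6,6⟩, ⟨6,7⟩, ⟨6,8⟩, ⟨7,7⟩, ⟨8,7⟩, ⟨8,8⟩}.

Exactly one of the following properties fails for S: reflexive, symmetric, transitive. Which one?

symmetric

Reflexive: yes — every world is S-related to itself.
Symmetric: no — 1 S 7 but not 7 S 1.
Transitive: yes — every two-step S-path is closed by a direct edge.
Only symmetric fails.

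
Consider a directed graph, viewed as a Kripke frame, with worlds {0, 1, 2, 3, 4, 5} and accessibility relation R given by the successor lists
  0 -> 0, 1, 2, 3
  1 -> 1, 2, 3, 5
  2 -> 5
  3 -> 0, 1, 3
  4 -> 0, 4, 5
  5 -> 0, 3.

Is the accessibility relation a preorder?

No

Reflexive: no — 2 is not related to itself.
Transitive: no — 0 R 1 and 1 R 5, but not 0 R 5.
So R is not a preorder.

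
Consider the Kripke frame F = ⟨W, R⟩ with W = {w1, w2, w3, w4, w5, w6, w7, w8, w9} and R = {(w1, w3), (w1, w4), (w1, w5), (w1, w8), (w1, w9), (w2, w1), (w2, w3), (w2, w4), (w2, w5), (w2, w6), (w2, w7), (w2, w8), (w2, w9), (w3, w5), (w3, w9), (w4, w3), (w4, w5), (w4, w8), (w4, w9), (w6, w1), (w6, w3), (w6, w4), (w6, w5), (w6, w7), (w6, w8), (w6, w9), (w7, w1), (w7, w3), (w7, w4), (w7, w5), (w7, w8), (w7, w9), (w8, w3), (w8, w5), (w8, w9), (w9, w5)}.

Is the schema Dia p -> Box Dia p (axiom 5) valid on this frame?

No

The schema 5 characterises exactly the Euclidean frames.
Euclidean: no — w1 R w3 and w1 R w4, but not w3 R w4.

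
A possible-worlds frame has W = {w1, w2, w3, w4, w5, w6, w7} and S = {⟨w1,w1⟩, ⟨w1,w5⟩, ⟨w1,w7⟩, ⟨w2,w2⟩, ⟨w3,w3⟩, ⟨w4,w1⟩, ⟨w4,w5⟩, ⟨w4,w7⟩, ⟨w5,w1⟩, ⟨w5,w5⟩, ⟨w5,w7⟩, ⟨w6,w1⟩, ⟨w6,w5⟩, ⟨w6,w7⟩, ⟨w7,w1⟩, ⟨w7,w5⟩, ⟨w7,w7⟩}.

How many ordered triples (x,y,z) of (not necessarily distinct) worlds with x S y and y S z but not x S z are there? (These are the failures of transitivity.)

0

S is transitive; there are no such tuples.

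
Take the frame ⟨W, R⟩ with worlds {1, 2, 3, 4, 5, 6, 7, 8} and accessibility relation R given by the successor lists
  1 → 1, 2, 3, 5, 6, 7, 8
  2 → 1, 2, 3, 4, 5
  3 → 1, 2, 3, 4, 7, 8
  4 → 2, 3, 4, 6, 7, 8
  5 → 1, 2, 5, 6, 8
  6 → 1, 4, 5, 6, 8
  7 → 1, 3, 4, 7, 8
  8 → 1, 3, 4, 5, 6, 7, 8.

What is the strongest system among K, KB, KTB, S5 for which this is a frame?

Symmetric (axiom B): yes — every pair in R has its reverse in R.
Reflexive (axiom T): yes — every world is R-related to itself.
Euclidean (axiom 5): no — 1 R 2 and 1 R 6, but not 2 R 6.
So F validates K, KB, KTB; S5 would additionally require R to be Euclidean. The strongest is KTB.

KTB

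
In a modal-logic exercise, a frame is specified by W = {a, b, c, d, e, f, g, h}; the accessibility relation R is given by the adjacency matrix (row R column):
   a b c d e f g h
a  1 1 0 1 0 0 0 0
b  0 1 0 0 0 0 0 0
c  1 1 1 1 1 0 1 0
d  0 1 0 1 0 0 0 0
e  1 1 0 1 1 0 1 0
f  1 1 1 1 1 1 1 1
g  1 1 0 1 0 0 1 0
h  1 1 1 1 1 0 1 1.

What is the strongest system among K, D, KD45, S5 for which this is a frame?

Serial (axiom D): yes — every world has a successor (e.g. a R a).
Euclidean (axiom 5): no — a R b and a R d, but not b R d.
Transitive (axiom 4): yes — every two-step R-path is closed by a direct edge.
Reflexive (axiom T): yes — every world is R-related to itself.
So F validates K, D; KD45 would additionally require R to be Euclidean. The strongest is D.

D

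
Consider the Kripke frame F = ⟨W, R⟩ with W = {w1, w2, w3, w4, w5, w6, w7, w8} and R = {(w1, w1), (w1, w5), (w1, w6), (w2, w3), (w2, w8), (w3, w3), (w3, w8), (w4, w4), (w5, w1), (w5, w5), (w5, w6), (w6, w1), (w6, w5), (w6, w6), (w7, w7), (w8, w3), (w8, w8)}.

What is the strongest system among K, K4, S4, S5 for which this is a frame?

K4

Transitive (axiom 4): yes — every two-step R-path is closed by a direct edge.
Reflexive (axiom T): no — w2 is not related to itself.
Euclidean (axiom 5): yes — any two successors of a common world are R-related.
So F validates K, K4; S4 would additionally require R to be reflexive. The strongest is K4.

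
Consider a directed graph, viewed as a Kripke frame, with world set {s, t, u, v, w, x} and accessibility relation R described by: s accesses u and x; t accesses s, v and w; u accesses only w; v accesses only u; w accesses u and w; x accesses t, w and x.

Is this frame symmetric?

Symmetric: no — s R u but not u R s.

No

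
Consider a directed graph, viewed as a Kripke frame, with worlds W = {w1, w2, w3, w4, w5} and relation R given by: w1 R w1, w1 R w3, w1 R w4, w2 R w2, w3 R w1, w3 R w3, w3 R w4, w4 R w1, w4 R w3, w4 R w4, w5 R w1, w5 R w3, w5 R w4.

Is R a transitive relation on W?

Transitive: yes — every two-step R-path is closed by a direct edge.

Yes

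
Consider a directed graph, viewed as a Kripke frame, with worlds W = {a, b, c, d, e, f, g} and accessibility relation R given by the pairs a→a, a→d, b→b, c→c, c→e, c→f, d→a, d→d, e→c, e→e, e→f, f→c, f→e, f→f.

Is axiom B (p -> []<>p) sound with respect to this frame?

The schema B characterises exactly the symmetric frames.
Symmetric: yes — every pair in R has its reverse in R.

Yes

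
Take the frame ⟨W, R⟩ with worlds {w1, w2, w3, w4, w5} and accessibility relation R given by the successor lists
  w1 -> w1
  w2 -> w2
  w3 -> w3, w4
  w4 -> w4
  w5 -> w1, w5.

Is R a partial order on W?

Reflexive: yes — every world is R-related to itself.
Transitive: yes — every two-step R-path is closed by a direct edge.
Antisymmetric: yes — no distinct pair is related both ways.
So R is a partial order.

Yes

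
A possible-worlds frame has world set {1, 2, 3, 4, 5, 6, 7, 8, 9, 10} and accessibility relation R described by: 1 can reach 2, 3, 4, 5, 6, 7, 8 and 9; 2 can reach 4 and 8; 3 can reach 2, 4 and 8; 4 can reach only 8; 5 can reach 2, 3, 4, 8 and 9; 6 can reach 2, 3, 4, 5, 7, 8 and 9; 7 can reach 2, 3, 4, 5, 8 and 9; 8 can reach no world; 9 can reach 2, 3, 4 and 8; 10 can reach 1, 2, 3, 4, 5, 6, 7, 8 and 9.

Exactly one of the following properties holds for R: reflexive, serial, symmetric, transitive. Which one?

Reflexive: no — 1 is not related to itself.
Serial: no — 8 has no R-successor.
Symmetric: no — 1 R 2 but not 2 R 1.
Transitive: yes — every two-step R-path is closed by a direct edge.
Only transitive holds.

transitive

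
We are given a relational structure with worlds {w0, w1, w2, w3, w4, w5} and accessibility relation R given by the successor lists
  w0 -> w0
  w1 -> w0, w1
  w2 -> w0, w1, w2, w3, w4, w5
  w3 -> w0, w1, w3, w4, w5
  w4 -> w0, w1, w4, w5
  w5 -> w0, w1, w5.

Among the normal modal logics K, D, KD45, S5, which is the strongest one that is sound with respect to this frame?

Serial (axiom D): yes — every world has a successor (e.g. w0 R w0).
Euclidean (axiom 5): no — w2 R w0 and w2 R w1, but not w0 R w1.
Transitive (axiom 4): yes — every two-step R-path is closed by a direct edge.
Reflexive (axiom T): yes — every world is R-related to itself.
So F validates K, D; KD45 would additionally require R to be Euclidean. The strongest is D.

D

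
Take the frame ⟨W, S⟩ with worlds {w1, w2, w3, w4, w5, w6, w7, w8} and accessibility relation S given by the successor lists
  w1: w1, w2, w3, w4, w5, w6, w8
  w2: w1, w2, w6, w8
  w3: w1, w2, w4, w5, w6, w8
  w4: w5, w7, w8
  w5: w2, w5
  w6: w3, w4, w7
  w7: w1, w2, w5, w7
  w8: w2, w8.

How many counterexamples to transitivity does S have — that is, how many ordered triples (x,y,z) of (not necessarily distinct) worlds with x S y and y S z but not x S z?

37

Enumerating: (w1,w4,w7), (w1,w6,w7), (w2,w1,w3), (w2,w1,w4), (w2,w1,w5), (w2,w6,w3), (w2,w6,w4), (w2,w6,w7), (w3,w1,w3), (w3,w4,w7), (w3,w6,w3), (w3,w6,w7), … and 25 more.
Total: 37.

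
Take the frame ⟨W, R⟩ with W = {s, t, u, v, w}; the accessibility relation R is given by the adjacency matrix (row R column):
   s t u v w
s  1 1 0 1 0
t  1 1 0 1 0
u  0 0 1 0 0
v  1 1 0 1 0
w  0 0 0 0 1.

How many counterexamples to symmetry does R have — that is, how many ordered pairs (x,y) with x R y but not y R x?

R is symmetric; there are no such tuples.

0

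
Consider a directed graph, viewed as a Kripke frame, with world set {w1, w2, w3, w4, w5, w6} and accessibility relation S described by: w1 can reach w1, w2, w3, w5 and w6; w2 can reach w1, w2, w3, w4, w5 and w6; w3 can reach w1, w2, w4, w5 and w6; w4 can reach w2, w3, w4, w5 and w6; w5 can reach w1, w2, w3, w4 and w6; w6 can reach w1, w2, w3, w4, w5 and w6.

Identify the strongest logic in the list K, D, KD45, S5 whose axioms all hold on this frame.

D

Serial (axiom D): yes — every world has a successor (e.g. w1 S w1).
Euclidean (axiom 5): no — w2 S w1 and w2 S w4, but not w1 S w4.
Transitive (axiom 4): no — w1 S w2 and w2 S w4, but not w1 S w4.
Reflexive (axiom T): no — w3 is not related to itself.
So F validates K, D; KD45 would additionally require S to be Euclidean and transitive. The strongest is D.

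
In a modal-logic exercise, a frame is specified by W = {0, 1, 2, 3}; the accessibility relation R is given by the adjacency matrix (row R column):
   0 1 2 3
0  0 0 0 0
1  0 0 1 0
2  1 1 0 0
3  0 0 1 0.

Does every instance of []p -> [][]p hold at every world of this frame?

The schema 4 characterises exactly the transitive frames.
Transitive: no — 1 R 2 and 2 R 0, but not 1 R 0.

No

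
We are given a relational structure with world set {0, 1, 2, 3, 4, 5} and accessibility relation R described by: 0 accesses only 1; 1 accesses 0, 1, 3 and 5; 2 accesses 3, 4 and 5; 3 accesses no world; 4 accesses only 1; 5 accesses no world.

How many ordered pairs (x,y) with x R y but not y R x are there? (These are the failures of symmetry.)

Enumerating: (1,3), (1,5), (2,3), (2,4), (2,5), (4,1).

6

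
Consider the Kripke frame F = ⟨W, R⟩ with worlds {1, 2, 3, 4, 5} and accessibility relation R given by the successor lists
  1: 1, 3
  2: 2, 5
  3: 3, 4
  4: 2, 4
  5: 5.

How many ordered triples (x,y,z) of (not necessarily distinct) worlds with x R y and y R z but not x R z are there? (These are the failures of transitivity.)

3

Enumerating: (1,3,4), (3,4,2), (4,2,5).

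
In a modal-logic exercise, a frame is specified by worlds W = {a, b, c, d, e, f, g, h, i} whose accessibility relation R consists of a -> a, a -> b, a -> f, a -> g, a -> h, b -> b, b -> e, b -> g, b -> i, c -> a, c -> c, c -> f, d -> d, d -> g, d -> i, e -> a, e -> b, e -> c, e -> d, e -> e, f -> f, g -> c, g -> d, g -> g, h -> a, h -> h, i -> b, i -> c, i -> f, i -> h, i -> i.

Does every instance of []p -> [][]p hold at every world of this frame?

No

Axiom 4 corresponds to the accessibility relation being transitive.
Transitive: no — a R b and b R e, but not a R e.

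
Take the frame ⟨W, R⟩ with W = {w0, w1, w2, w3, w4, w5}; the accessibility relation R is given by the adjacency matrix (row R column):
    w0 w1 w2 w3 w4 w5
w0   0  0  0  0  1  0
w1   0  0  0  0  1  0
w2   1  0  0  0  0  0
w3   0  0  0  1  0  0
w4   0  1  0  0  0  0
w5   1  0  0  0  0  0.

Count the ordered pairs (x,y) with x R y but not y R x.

Enumerating: (w0,w4), (w2,w0), (w5,w0).

3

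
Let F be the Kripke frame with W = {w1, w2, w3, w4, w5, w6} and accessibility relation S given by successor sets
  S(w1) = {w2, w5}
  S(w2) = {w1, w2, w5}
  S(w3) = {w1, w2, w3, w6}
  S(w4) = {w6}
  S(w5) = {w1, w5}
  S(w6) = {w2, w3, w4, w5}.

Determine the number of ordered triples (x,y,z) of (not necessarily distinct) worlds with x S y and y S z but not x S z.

Enumerating: (w1,w2,w1), (w1,w5,w1), (w3,w1,w5), (w3,w2,w5), (w3,w6,w4), (w3,w6,w5), (w4,w6,w2), (w4,w6,w3), (w4,w6,w4), (w4,w6,w5), (w5,w1,w2), (w6,w2,w1), (w6,w3,w1), (w6,w3,w6), (w6,w4,w6), (w6,w5,w1).

16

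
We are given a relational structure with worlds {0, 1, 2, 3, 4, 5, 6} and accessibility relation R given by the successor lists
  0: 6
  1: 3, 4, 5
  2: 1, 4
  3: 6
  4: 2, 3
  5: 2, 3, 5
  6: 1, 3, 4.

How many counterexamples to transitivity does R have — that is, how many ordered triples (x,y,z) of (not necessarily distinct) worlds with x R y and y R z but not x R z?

22

Enumerating: (0,6,1), (0,6,3), (0,6,4), (1,3,6), (1,4,2), (1,5,2), (2,1,3), (2,1,5), (2,4,2), (2,4,3), (3,6,1), (3,6,3), … and 10 more.
Total: 22.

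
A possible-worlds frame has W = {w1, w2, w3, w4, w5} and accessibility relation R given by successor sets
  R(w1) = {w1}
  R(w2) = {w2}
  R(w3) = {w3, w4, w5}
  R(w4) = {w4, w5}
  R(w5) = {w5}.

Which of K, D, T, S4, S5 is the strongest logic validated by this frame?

Serial (axiom D): yes — every world has a successor (e.g. w1 R w1).
Reflexive (axiom T): yes — every world is R-related to itself.
Transitive (axiom 4): yes — every two-step R-path is closed by a direct edge.
Euclidean (axiom 5): no — w3 R w5 and w3 R w4, but not w5 R w4.
So F validates K, D, T, S4; S5 would additionally require R to be Euclidean. The strongest is S4.

S4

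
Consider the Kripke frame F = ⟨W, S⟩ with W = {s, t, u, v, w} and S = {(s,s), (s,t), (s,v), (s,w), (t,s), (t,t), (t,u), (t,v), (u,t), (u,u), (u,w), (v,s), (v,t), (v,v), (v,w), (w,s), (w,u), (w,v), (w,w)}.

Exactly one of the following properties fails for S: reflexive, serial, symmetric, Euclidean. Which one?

Euclidean

Reflexive: yes — every world is S-related to itself.
Serial: yes — every world has a successor (e.g. s S s).
Symmetric: yes — every pair in S has its reverse in S.
Euclidean: no — s S t and s S w, but not t S w.
Only Euclidean fails.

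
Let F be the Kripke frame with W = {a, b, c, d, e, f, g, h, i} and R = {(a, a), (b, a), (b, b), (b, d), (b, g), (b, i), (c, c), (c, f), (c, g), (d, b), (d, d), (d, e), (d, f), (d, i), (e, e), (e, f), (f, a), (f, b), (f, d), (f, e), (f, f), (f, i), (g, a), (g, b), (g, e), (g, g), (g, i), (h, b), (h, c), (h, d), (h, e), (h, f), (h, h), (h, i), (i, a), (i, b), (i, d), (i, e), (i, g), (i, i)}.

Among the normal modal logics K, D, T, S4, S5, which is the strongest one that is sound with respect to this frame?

T

Serial (axiom D): yes — every world has a successor (e.g. a R a).
Reflexive (axiom T): yes — every world is R-related to itself.
Transitive (axiom 4): no — b R d and d R e, but not b R e.
Euclidean (axiom 5): no — b R a and b R d, but not a R d.
So F validates K, D, T; S4 would additionally require R to be transitive. The strongest is T.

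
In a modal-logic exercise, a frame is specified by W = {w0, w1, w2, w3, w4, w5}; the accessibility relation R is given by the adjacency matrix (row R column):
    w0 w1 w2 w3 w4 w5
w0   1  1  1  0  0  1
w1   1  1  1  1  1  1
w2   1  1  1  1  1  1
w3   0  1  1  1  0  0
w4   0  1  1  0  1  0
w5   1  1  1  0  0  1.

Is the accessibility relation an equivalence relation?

No

Reflexive: yes — every world is R-related to itself.
Symmetric: yes — every pair in R has its reverse in R.
Transitive: no — w0 R w1 and w1 R w3, but not w0 R w3.
So R is not an equivalence relation.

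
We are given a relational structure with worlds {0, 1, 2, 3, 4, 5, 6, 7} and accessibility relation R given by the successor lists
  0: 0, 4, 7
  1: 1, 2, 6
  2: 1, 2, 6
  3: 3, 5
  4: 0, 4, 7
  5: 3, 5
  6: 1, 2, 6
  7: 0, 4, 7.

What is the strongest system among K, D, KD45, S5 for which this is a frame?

Serial (axiom D): yes — every world has a successor (e.g. 0 R 0).
Euclidean (axiom 5): yes — any two successors of a common world are R-related.
Transitive (axiom 4): yes — every two-step R-path is closed by a direct edge.
Reflexive (axiom T): yes — every world is R-related to itself.
So F validates K, D, KD45, S5. The strongest is S5.

S5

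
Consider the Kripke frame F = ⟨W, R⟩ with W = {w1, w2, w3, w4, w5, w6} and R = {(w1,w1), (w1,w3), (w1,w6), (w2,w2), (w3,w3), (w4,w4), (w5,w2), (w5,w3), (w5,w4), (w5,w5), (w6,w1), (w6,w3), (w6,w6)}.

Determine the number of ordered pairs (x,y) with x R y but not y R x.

Enumerating: (w1,w3), (w5,w2), (w5,w3), (w5,w4), (w6,w3).

5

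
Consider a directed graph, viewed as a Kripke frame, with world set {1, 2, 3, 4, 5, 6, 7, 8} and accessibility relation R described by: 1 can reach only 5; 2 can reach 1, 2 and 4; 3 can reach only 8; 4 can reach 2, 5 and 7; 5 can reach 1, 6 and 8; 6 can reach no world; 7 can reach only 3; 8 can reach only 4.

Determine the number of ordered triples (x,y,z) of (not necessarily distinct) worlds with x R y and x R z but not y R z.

26

Enumerating: (1,5,5), (2,1,1), (2,1,2), (2,1,4), (2,4,1), (2,4,4), (3,8,8), (4,2,5), (4,2,7), (4,5,2), (4,5,5), (4,5,7), … and 14 more.
Total: 26.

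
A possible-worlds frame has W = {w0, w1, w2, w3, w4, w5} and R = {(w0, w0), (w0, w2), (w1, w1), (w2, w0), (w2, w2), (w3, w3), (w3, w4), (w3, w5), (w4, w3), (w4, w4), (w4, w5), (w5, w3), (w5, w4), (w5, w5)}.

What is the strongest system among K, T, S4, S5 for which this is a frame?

S5

Reflexive (axiom T): yes — every world is R-related to itself.
Transitive (axiom 4): yes — every two-step R-path is closed by a direct edge.
Euclidean (axiom 5): yes — any two successors of a common world are R-related.
So F validates K, T, S4, S5. The strongest is S5.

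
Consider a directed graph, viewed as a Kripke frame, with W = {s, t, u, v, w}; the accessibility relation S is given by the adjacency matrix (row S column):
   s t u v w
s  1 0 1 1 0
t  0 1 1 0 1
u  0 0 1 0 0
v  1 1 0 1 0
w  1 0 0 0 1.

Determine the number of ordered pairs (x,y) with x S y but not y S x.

5

Enumerating: (s,u), (t,u), (t,w), (v,t), (w,s).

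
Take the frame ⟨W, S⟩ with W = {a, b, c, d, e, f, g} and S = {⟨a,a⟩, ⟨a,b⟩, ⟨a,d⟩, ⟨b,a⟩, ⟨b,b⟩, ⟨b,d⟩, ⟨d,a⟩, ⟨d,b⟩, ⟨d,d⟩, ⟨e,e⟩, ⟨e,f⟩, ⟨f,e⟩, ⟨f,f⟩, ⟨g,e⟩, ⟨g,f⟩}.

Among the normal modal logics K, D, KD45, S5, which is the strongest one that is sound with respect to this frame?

Serial (axiom D): no — c has no S-successor.
Euclidean (axiom 5): yes — any two successors of a common world are S-related.
Transitive (axiom 4): yes — every two-step S-path is closed by a direct edge.
Reflexive (axiom T): no — c is not related to itself.
So F validates K; D would additionally require S to be serial. The strongest is K.

K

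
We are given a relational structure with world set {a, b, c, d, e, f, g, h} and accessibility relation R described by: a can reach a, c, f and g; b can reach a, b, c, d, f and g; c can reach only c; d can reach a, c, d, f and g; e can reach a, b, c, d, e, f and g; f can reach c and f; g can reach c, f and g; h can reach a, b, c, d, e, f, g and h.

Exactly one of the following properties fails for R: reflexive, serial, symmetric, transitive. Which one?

symmetric

Reflexive: yes — every world is R-related to itself.
Serial: yes — every world has a successor (e.g. a R a).
Symmetric: no — a R c but not c R a.
Transitive: yes — every two-step R-path is closed by a direct edge.
Only symmetric fails.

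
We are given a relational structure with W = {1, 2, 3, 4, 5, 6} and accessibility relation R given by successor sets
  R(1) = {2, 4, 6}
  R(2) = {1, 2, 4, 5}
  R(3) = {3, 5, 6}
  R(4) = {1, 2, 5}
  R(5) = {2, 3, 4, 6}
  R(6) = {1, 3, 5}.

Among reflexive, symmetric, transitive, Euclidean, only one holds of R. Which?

symmetric

Reflexive: no — 1 is not related to itself.
Symmetric: yes — every pair in R has its reverse in R.
Transitive: no — 1 R 2 and 2 R 5, but not 1 R 5.
Euclidean: no — 1 R 2 and 1 R 6, but not 2 R 6.
Only symmetric holds.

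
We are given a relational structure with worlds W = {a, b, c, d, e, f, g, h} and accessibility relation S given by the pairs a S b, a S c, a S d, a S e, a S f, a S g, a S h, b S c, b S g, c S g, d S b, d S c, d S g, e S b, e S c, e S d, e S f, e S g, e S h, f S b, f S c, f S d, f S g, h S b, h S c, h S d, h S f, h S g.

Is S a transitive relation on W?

Transitive: yes — every two-step S-path is closed by a direct edge.

Yes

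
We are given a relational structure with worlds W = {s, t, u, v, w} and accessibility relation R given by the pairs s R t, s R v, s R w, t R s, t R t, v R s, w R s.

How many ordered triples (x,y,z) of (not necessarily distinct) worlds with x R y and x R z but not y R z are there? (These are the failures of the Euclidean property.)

Enumerating: (s,t,v), (s,t,w), (s,v,t), (s,v,v), (s,v,w), (s,w,t), (s,w,v), (s,w,w), (t,s,s), (v,s,s), (w,s,s).

11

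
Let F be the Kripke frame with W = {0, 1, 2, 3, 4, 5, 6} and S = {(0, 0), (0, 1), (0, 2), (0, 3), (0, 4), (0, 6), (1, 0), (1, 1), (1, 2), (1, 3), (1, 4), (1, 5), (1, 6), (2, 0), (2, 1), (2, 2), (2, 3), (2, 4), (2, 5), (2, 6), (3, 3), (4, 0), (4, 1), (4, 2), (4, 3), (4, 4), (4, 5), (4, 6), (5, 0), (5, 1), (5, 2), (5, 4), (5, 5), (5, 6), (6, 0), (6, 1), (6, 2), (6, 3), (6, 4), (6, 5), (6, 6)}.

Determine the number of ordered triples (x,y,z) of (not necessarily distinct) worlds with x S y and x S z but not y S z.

38

Enumerating: (0,3,0), (0,3,1), (0,3,2), (0,3,4), (0,3,6), (1,0,5), (1,3,0), (1,3,1), (1,3,2), (1,3,4), (1,3,5), (1,3,6), … and 26 more.
Total: 38.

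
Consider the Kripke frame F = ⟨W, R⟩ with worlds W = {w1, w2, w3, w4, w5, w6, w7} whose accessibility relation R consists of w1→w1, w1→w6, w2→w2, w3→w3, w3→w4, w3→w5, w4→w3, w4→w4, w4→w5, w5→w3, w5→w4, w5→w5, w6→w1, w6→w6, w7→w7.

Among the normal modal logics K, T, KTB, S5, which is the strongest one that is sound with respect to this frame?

S5

Reflexive (axiom T): yes — every world is R-related to itself.
Symmetric (axiom B): yes — every pair in R has its reverse in R.
Euclidean (axiom 5): yes — any two successors of a common world are R-related.
So F validates K, T, KTB, S5. The strongest is S5.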